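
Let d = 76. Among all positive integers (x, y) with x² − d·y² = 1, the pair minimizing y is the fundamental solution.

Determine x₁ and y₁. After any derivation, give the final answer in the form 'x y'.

57799 6630

d=76: √d = [8; 1,2,1,1,5,4,5,1,1,2,1,16] (ℓ=12, even), read p_11/q_11
a_0=8:  p_0=8·1+0=8,  q_0=8·0+1=1
…
a_2=2:  p_2=2·9+8=26,  q_2=2·1+1=3
a_3=1:  p_3=1·26+9=35,  q_3=1·3+1=4
a_4=1:  p_4=1·35+26=61,  q_4=1·4+3=7
a_5=5:  p_5=5·61+35=340,  q_5=5·7+4=39
a_6=4:  p_6=4·340+61=1421,  q_6=4·39+7=163
a_7=5:  p_7=5·1421+340=7445,  q_7=5·163+39=854
…
a_10=2:  p_10=2·16311+8866=41488,  q_10=2·1871+1017=4759
a_11=1:  p_11=1·41488+16311=57799,  q_11=1·4759+1871=6630
(x₁, y₁) = (57799, 6630);  57799² − 76·6630² = 1 ✓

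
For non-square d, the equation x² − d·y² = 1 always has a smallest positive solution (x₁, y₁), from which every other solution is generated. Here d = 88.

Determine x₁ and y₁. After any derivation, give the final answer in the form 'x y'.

d=88: √d = [9; 2,1,1,1,2,18] (ℓ=6, even), read p_5/q_5
i=0: a=9 ⇒ p=9, q=1
…
i=3: a=1 ⇒ p=47, q=5
i=4: a=1 ⇒ p=75, q=8
i=5: a=2 ⇒ p=197, q=21
(x₁, y₁) = (197, 21);  197² − 88·21² = 1 ✓

197 21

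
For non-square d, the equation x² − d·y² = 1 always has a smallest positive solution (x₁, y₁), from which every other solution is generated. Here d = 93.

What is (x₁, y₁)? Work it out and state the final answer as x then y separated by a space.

12151 1260

√93 = [9; 1,1,1,4,6,4,1,1,1,18, …], period ℓ=10 (even) → k=9
step 0: (9, 1)  from 9·(1,0) + (0,1)
…
step 2: (19, 2)  from 1·(10,1) + (9,1)
…
step 4: (135, 14)  from 4·(29,3) + (19,2)
…
step 7: (4330, 449)  from 1·(3491,362) + (839,87)
step 8: (7821, 811)  from 1·(4330,449) + (3491,362)
step 9: (12151, 1260)  from 1·(7821,811) + (4330,449)
→ (12151, 1260).  Check: 12151²=147646801, 93·1260²=147646800, difference 1.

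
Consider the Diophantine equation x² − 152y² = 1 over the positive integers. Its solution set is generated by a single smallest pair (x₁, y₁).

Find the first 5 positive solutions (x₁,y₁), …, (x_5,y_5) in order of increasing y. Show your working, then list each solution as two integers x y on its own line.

37 3
2737 222
202501 16425
14982337 1215228
1108490437 89910447

√152 → a₀=12, period (3,24); ℓ=2 even so k=1
i=0: a=12 ⇒ p=12, q=1
i=1: a=3 ⇒ p=37, q=3
→ (37, 3).  Check: 37²=1369, 152·3²=1368, difference 1.
n=2: (37,3)∘(37,3) = (37·37+152·3·3, 37·3+3·37) = (2737,222)
n=3: (2737,222)∘(37,3) = (37·2737+152·3·222, 37·222+3·2737) = (202501,16425)
n=4: (202501,16425)∘(37,3) = (37·202501+152·3·16425, 37·16425+3·202501) = (14982337,1215228)
n=5: (14982337,1215228)∘(37,3) = (37·14982337+152·3·1215228, 37·1215228+3·14982337) = (1108490437,89910447)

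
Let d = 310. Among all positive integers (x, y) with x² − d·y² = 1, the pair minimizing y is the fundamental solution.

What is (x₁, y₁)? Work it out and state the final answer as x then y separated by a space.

√310 = [17; 1,1,1,1,5,…,1,1,34, …], period ℓ=16 (even) → k=15
a_0=17:  p_0=17·1+0=17,  q_0=17·0+1=1
…
a_2=1:  p_2=1·18+17=35,  q_2=1·1+1=2
…
a_4=1:  p_4=1·53+35=88,  q_4=1·3+2=5
a_5=5:  p_5=5·88+53=493,  q_5=5·5+3=28
a_6=3:  p_6=3·493+88=1567,  q_6=3·28+5=89
…
a_10=3:  p_10=3·7747+5687=28928,  q_10=3·440+323=1643
a_11=5:  p_11=5·28928+7747=152387,  q_11=5·1643+440=8655
…
a_13=1:  p_13=1·181315+152387=333702,  q_13=1·10298+8655=18953
a_14=1:  p_14=1·333702+181315=515017,  q_14=1·18953+10298=29251
a_15=1:  p_15=1·515017+333702=848719,  q_15=1·29251+18953=48204
→ (848719, 48204).  Check: 848719²=720323940961, 310·48204²=720323940960, difference 1.

848719 48204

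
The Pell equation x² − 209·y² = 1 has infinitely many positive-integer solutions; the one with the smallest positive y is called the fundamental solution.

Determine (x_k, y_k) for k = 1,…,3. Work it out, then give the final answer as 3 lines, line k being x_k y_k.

d=209: √d = [14; 2,5,3,2,3,5,2,28] (ℓ=8, even), read p_7/q_7
a_0=14:  p_0=14·1+0=14,  q_0=14·0+1=1
a_1=2:  p_1=2·14+1=29,  q_1=2·1+0=2
a_2=5:  p_2=5·29+14=159,  q_2=5·2+1=11
a_3=3:  p_3=3·159+29=506,  q_3=3·11+2=35
a_4=2:  p_4=2·506+159=1171,  q_4=2·35+11=81
a_5=3:  p_5=3·1171+506=4019,  q_5=3·81+35=278
a_6=5:  p_6=5·4019+1171=21266,  q_6=5·278+81=1471
a_7=2:  p_7=2·21266+4019=46551,  q_7=2·1471+278=3220
→ (46551, 3220).  Check: 46551²=2166995601, 209·3220²=2166995600, difference 1.
k=2:  x_2 = 46551·46551+209·3220·3220 = 4333991201,  y_2 = 46551·3220+3220·46551 = 299788440
k=3:  x_3 = 46551·4333991201+209·3220·299788440 = 403503248748951,  y_3 = 46551·299788440+3220·4333991201 = 27910903337660

46551 3220
4333991201 299788440
403503248748951 27910903337660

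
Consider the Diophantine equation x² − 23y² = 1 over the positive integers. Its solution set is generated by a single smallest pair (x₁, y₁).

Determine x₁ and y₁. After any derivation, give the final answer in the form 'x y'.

√23 → a₀=4, period (1,3,1,8); ℓ=4 even so k=3
i=0: a=4 ⇒ p=4, q=1
i=1: a=1 ⇒ p=5, q=1
i=2: a=3 ⇒ p=19, q=4
i=3: a=1 ⇒ p=24, q=5
→ (24, 5).  Check: 24²=576, 23·5²=575, difference 1.

24 5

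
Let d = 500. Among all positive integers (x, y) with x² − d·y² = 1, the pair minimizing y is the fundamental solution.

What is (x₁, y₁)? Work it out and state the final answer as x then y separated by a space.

930249 41602

[22; 2,1,3,2,1,…,1,2,44] for √500; ℓ=14 ⇒ convergent index 13
i=0: a=22 ⇒ p=22, q=1
…
i=2: a=1 ⇒ p=67, q=3
i=3: a=3 ⇒ p=246, q=11
…
i=5: a=1 ⇒ p=805, q=36
…
i=7: a=10 ⇒ p=14445, q=646
i=8: a=1 ⇒ p=15809, q=707
i=9: a=1 ⇒ p=30254, q=1353
i=10: a=2 ⇒ p=76317, q=3413
i=11: a=3 ⇒ p=259205, q=11592
i=12: a=1 ⇒ p=335522, q=15005
i=13: a=2 ⇒ p=930249, q=41602
(x₁, y₁) = (930249, 41602);  930249² − 500·41602² = 1 ✓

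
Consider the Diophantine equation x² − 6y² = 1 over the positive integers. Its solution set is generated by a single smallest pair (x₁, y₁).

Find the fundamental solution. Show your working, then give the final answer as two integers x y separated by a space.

5 2

[2; 2,4] for √6; ℓ=2 ⇒ convergent index 1
i=0: a=2 ⇒ p=2, q=1
i=1: a=2 ⇒ p=5, q=2
(x₁, y₁) = (5, 2);  5² − 6·2² = 1 ✓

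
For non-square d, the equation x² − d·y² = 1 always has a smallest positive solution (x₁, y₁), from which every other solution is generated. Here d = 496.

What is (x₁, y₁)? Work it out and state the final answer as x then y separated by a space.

4620799 207480

√496 → a₀=22, period (3,1,2,4,1,…,1,3,44); ℓ=16 even so k=15
a_0=22:  p_0=22·1+0=22,  q_0=22·0+1=1
…
a_3=2:  p_3=2·89+67=245,  q_3=2·4+3=11
…
a_9=2:  p_9=2·14543+6080=35166,  q_9=2·653+273=1579
…
a_11=1:  p_11=1·49709+35166=84875,  q_11=1·2232+1579=3811
…
a_14=1:  p_14=1·863293+389209=1252502,  q_14=1·38763+17476=56239
a_15=3:  p_15=3·1252502+863293=4620799,  q_15=3·56239+38763=207480
→ (4620799, 207480).  Check: 4620799²=21351783398401, 496·207480²=21351783398400, difference 1.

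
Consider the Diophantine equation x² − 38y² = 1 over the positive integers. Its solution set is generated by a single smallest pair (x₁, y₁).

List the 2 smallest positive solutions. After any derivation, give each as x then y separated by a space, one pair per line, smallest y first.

[6; 6,12] for √38; ℓ=2 ⇒ convergent index 1
k=0  a_k=6  p_k/q_k = 6/1
k=1  a_k=6  p_k/q_k = 37/6
(x₁, y₁) = (37, 6);  37² − 38·6² = 1 ✓
k=2:  x_2 = 37·37+38·6·6 = 2737,  y_2 = 37·6+6·37 = 444

37 6
2737 444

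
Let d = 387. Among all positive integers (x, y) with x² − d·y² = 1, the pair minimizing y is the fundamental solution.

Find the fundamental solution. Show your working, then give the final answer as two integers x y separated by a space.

3482 177

√387 = [19; 1,2,19,2,1,38, …], period ℓ=6 (even) → k=5
step 0: (19, 1)  from 19·(1,0) + (0,1)
…
step 2: (59, 3)  from 2·(20,1) + (19,1)
…
step 4: (2341, 119)  from 2·(1141,58) + (59,3)
step 5: (3482, 177)  from 1·(2341,119) + (1141,58)
fundamental: x₁=3482, y₁=177  (since 12124324 − 387·31329 = 1)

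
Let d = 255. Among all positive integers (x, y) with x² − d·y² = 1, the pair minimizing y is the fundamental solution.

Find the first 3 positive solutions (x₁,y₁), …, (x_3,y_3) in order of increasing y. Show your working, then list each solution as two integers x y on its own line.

16 1
511 32
16336 1023

[15; 1,30] for √255; ℓ=2 ⇒ convergent index 1
k=0  a_k=15  p_k/q_k = 15/1
k=1  a_k=1  p_k/q_k = 16/1
fundamental: x₁=16, y₁=1  (since 256 − 255·1 = 1)
(x_2, y_2) = (16·16 + 255·1·1, 16·1 + 1·16) = (511, 32)
(x_3, y_3) = (16·511 + 255·1·32, 16·32 + 1·511) = (16336, 1023)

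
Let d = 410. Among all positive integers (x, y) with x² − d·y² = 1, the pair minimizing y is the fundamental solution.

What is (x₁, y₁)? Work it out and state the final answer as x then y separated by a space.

81 4

√410 = [20; 4,40, …], period ℓ=2 (even) → k=1
i=0: a=20 ⇒ p=20, q=1
i=1: a=4 ⇒ p=81, q=4
(x₁, y₁) = (81, 4);  81² − 410·4² = 1 ✓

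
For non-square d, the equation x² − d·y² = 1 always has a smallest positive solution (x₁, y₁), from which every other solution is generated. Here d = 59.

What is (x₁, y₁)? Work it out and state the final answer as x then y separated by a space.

[7; 1,2,7,2,1,14] for √59; ℓ=6 ⇒ convergent index 5
k=0  a_k=7  p_k/q_k = 7/1
k=1  a_k=1  p_k/q_k = 8/1
k=2  a_k=2  p_k/q_k = 23/3
k=3  a_k=7  p_k/q_k = 169/22
k=4  a_k=2  p_k/q_k = 361/47
k=5  a_k=1  p_k/q_k = 530/69
fundamental: x₁=530, y₁=69  (since 280900 − 59·4761 = 1)

530 69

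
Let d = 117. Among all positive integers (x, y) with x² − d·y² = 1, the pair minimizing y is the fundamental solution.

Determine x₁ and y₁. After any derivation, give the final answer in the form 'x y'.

649 60

√117 = [10; 1,4,2,4,1,20, …], period ℓ=6 (even) → k=5
step 0: (10, 1)  from 10·(1,0) + (0,1)
step 1: (11, 1)  from 1·(10,1) + (1,0)
…
step 4: (530, 49)  from 4·(119,11) + (54,5)
step 5: (649, 60)  from 1·(530,49) + (119,11)
(x₁, y₁) = (649, 60);  649² − 117·60² = 1 ✓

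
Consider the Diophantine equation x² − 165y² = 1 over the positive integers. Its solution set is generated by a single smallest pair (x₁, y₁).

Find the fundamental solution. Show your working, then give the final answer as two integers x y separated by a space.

1079 84

√165 = [12; 1,5,2,5,1,24, …], period ℓ=6 (even) → k=5
k=0  a_k=12  p_k/q_k = 12/1
k=1  a_k=1  p_k/q_k = 13/1
…
k=4  a_k=5  p_k/q_k = 912/71
k=5  a_k=1  p_k/q_k = 1079/84
fundamental: x₁=1079, y₁=84  (since 1164241 − 165·7056 = 1)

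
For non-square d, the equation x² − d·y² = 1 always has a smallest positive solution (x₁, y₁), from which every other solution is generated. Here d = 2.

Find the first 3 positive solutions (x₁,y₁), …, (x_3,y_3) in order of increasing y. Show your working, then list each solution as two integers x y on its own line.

3 2
17 12
99 70

d=2: √d = [1; 2] (ℓ=1, odd), read p_1/q_1
i=0: a=1 ⇒ p=1, q=1
i=1: a=2 ⇒ p=3, q=2
→ (3, 2).  Check: 3²=9, 2·2²=8, difference 1.
k=2:  x_2 = 3·3+2·2·2 = 17,  y_2 = 3·2+2·3 = 12
k=3:  x_3 = 3·17+2·2·12 = 99,  y_3 = 3·12+2·17 = 70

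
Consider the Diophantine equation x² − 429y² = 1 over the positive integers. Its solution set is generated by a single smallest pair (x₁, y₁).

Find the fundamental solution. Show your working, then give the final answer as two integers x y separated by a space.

1524095 73584

√429 → a₀=20, period (1,2,2,9,1,12,1,9,2,2,1,40); ℓ=12 even so k=11
step 0: (20, 1)  from 20·(1,0) + (0,1)
…
step 2: (62, 3)  from 2·(21,1) + (20,1)
step 3: (145, 7)  from 2·(62,3) + (21,1)
…
step 5: (1512, 73)  from 1·(1367,66) + (145,7)
…
step 9: (438459, 21169)  from 2·(208718,10077) + (21023,1015)
step 10: (1085636, 52415)  from 2·(438459,21169) + (208718,10077)
step 11: (1524095, 73584)  from 1·(1085636,52415) + (438459,21169)
(x₁, y₁) = (1524095, 73584);  1524095² − 429·73584² = 1 ✓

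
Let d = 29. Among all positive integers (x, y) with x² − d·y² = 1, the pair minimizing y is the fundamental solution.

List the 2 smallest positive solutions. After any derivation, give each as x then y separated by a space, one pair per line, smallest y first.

d=29: √d = [5; 2,1,1,2,10] (ℓ=5, odd), read p_9/q_9
step 0: (5, 1)  from 5·(1,0) + (0,1)
…
step 2: (16, 3)  from 1·(11,2) + (5,1)
step 3: (27, 5)  from 1·(16,3) + (11,2)
…
step 5: (727, 135)  from 10·(70,13) + (27,5)
step 6: (1524, 283)  from 2·(727,135) + (70,13)
…
step 8: (3775, 701)  from 1·(2251,418) + (1524,283)
step 9: (9801, 1820)  from 2·(3775,701) + (2251,418)
fundamental: x₁=9801, y₁=1820  (since 96059601 − 29·3312400 = 1)
(x_2, y_2) = (9801·9801 + 29·1820·1820, 9801·1820 + 1820·9801) = (192119201, 35675640)

9801 1820
192119201 35675640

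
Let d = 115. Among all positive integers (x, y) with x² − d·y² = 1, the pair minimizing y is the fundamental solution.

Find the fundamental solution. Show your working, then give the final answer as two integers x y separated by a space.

1126 105

[10; 1,2,1,1,1,1,1,2,1,20] for √115; ℓ=10 ⇒ convergent index 9
k=0  a_k=10  p_k/q_k = 10/1
…
k=2  a_k=2  p_k/q_k = 32/3
k=3  a_k=1  p_k/q_k = 43/4
k=4  a_k=1  p_k/q_k = 75/7
…
k=8  a_k=2  p_k/q_k = 815/76
k=9  a_k=1  p_k/q_k = 1126/105
(x₁, y₁) = (1126, 105);  1126² − 115·105² = 1 ✓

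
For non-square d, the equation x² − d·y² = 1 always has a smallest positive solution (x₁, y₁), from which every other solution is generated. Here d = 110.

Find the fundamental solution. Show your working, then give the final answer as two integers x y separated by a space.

√110 = [10; 2,20, …], period ℓ=2 (even) → k=1
i=0: a=10 ⇒ p=10, q=1
i=1: a=2 ⇒ p=21, q=2
(x₁, y₁) = (21, 2);  21² − 110·2² = 1 ✓

21 2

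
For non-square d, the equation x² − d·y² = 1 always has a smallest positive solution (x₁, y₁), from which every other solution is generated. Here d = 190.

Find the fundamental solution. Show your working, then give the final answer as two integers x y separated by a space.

[13; 1,3,1,1,1,…,3,1,26] for √190; ℓ=14 ⇒ convergent index 13
k=0  a_k=13  p_k/q_k = 13/1
k=1  a_k=1  p_k/q_k = 14/1
…
k=4  a_k=1  p_k/q_k = 124/9
k=5  a_k=1  p_k/q_k = 193/14
…
k=10  a_k=1  p_k/q_k = 7085/514
…
k=12  a_k=3  p_k/q_k = 40787/2959
k=13  a_k=1  p_k/q_k = 52021/3774
→ (52021, 3774).  Check: 52021²=2706184441, 190·3774²=2706184440, difference 1.

52021 3774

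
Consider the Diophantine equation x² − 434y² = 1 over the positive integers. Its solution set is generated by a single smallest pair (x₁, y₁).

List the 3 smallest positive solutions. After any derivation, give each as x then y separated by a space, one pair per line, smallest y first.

125 6
31249 1500
7812125 374994

[20; 1,4,1,40] for √434; ℓ=4 ⇒ convergent index 3
step 0: (20, 1)  from 20·(1,0) + (0,1)
…
step 2: (104, 5)  from 4·(21,1) + (20,1)
step 3: (125, 6)  from 1·(104,5) + (21,1)
fundamental: x₁=125, y₁=6  (since 15625 − 434·36 = 1)
(125+6√434)^2 = 31249 + 1500√434
(125+6√434)^3 = 7812125 + 374994√434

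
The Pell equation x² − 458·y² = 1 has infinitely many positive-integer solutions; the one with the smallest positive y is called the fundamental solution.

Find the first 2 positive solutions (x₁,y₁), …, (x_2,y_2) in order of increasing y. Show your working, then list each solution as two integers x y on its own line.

22899 1070
1048728401 49003860

[21; 2,2,42] for √458; ℓ=3 ⇒ convergent index 5
i=0: a=21 ⇒ p=21, q=1
i=1: a=2 ⇒ p=43, q=2
…
i=4: a=2 ⇒ p=9181, q=429
i=5: a=2 ⇒ p=22899, q=1070
(x₁, y₁) = (22899, 1070);  22899² − 458·1070² = 1 ✓
k=2:  x_2 = 22899·22899+458·1070·1070 = 1048728401,  y_2 = 22899·1070+1070·22899 = 49003860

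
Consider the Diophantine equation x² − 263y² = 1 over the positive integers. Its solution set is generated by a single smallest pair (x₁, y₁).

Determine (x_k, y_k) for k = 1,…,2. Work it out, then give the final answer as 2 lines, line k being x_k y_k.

√263 → a₀=16, period (4,1,1,1,1,15,1,1,1,1,4,32); ℓ=12 even so k=11
i=0: a=16 ⇒ p=16, q=1
…
i=4: a=1 ⇒ p=227, q=14
…
i=7: a=1 ⇒ p=6195, q=382
…
i=10: a=1 ⇒ p=30229, q=1864
i=11: a=4 ⇒ p=139128, q=8579
→ (139128, 8579).  Check: 139128²=19356600384, 263·8579²=19356600383, difference 1.
(139128+8579√263)^2 = 38713200767 + 2387158224√263

139128 8579
38713200767 2387158224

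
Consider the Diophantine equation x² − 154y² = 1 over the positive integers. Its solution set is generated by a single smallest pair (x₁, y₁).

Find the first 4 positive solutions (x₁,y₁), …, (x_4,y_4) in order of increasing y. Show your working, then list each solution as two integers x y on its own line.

√154 → a₀=12, period (2,2,3,1,2,1,3,2,2,24); ℓ=10 even so k=9
a_0=12:  p_0=12·1+0=12,  q_0=12·0+1=1
…
a_2=2:  p_2=2·25+12=62,  q_2=2·2+1=5
…
a_4=1:  p_4=1·211+62=273,  q_4=1·17+5=22
…
a_8=2:  p_8=2·3847+1030=8724,  q_8=2·310+83=703
a_9=2:  p_9=2·8724+3847=21295,  q_9=2·703+310=1716
(x₁, y₁) = (21295, 1716);  21295² − 154·1716² = 1 ✓
(x_2, y_2) = (21295·21295 + 154·1716·1716, 21295·1716 + 1716·21295) = (906954049, 73084440)
(x_3, y_3) = (21295·906954049 + 154·1716·73084440, 21295·73084440 + 1716·906954049) = (38627172925615, 3112666297884)
(x_4, y_4) = (21295·38627172925615 + 154·1716·3112666297884, 21295·3112666297884 + 1716·38627172925615) = (1645131293994988801, 132568457553795120)

21295 1716
906954049 73084440
38627172925615 3112666297884
1645131293994988801 132568457553795120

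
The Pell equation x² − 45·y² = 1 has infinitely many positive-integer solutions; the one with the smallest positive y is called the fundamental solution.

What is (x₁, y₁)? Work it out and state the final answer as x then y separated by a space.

d=45: √d = [6; 1,2,2,2,1,12] (ℓ=6, even), read p_5/q_5
i=0: a=6 ⇒ p=6, q=1
i=1: a=1 ⇒ p=7, q=1
i=2: a=2 ⇒ p=20, q=3
i=3: a=2 ⇒ p=47, q=7
i=4: a=2 ⇒ p=114, q=17
i=5: a=1 ⇒ p=161, q=24
(x₁, y₁) = (161, 24);  161² − 45·24² = 1 ✓

161 24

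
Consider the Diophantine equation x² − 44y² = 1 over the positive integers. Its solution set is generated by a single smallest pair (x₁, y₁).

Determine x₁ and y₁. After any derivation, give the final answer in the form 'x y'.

199 30

[6; 1,1,1,2,1,1,1,12] for √44; ℓ=8 ⇒ convergent index 7
k=0  a_k=6  p_k/q_k = 6/1
…
k=2  a_k=1  p_k/q_k = 13/2
k=3  a_k=1  p_k/q_k = 20/3
k=4  a_k=2  p_k/q_k = 53/8
…
k=6  a_k=1  p_k/q_k = 126/19
k=7  a_k=1  p_k/q_k = 199/30
fundamental: x₁=199, y₁=30  (since 39601 − 44·900 = 1)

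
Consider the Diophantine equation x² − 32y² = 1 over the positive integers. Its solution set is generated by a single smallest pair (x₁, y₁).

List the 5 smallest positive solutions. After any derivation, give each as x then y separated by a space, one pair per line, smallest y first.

17 3
577 102
19601 3465
665857 117708
22619537 3998607

d=32: √d = [5; 1,1,1,10] (ℓ=4, even), read p_3/q_3
a_0=5:  p_0=5·1+0=5,  q_0=5·0+1=1
…
a_2=1:  p_2=1·6+5=11,  q_2=1·1+1=2
a_3=1:  p_3=1·11+6=17,  q_3=1·2+1=3
(x₁, y₁) = (17, 3);  17² − 32·3² = 1 ✓
(x_2, y_2) = (17·17 + 32·3·3, 17·3 + 3·17) = (577, 102)
(x_3, y_3) = (17·577 + 32·3·102, 17·102 + 3·577) = (19601, 3465)
(x_4, y_4) = (17·19601 + 32·3·3465, 17·3465 + 3·19601) = (665857, 117708)
(x_5, y_5) = (17·665857 + 32·3·117708, 17·117708 + 3·665857) = (22619537, 3998607)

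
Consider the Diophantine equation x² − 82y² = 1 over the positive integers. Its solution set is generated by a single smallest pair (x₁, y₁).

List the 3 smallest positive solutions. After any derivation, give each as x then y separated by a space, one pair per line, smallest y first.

√82 = [9; 18, …], period ℓ=1 (odd) → k=1
a_0=9:  p_0=9·1+0=9,  q_0=9·0+1=1
a_1=18:  p_1=18·9+1=163,  q_1=18·1+0=18
(x₁, y₁) = (163, 18);  163² − 82·18² = 1 ✓
n=2: (163,18)∘(163,18) = (163·163+82·18·18, 163·18+18·163) = (53137,5868)
n=3: (53137,5868)∘(163,18) = (163·53137+82·18·5868, 163·5868+18·53137) = (17322499,1912950)

163 18
53137 5868
17322499 1912950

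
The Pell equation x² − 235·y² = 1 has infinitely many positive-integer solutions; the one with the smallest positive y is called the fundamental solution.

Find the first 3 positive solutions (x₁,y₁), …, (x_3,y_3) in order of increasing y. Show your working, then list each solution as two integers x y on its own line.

46 3
4231 276
389206 25389

√235 → a₀=15, period (3,30); ℓ=2 even so k=1
a_0=15:  p_0=15·1+0=15,  q_0=15·0+1=1
a_1=3:  p_1=3·15+1=46,  q_1=3·1+0=3
(x₁, y₁) = (46, 3);  46² − 235·3² = 1 ✓
(46+3√235)^2 = 4231 + 276√235
(46+3√235)^3 = 389206 + 25389√235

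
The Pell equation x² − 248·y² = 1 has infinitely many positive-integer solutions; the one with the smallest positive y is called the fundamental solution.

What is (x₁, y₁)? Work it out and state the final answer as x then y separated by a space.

63 4

[15; 1,2,1,30] for √248; ℓ=4 ⇒ convergent index 3
step 0: (15, 1)  from 15·(1,0) + (0,1)
step 1: (16, 1)  from 1·(15,1) + (1,0)
step 2: (47, 3)  from 2·(16,1) + (15,1)
step 3: (63, 4)  from 1·(47,3) + (16,1)
fundamental: x₁=63, y₁=4  (since 3969 − 248·16 = 1)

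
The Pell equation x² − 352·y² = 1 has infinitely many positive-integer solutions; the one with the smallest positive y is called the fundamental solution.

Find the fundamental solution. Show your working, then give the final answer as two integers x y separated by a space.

77617 4137

√352 → a₀=18, period (1,3,5,9,5,3,1,36); ℓ=8 even so k=7
step 0: (18, 1)  from 18·(1,0) + (0,1)
step 1: (19, 1)  from 1·(18,1) + (1,0)
step 2: (75, 4)  from 3·(19,1) + (18,1)
step 3: (394, 21)  from 5·(75,4) + (19,1)
step 4: (3621, 193)  from 9·(394,21) + (75,4)
step 5: (18499, 986)  from 5·(3621,193) + (394,21)
step 6: (59118, 3151)  from 3·(18499,986) + (3621,193)
step 7: (77617, 4137)  from 1·(59118,3151) + (18499,986)
fundamental: x₁=77617, y₁=4137  (since 6024398689 − 352·17114769 = 1)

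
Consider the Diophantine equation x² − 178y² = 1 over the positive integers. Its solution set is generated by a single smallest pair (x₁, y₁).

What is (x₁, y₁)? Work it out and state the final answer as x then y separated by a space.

√178 → a₀=13, period (2,1,12,1,2,26); ℓ=6 even so k=5
step 0: (13, 1)  from 13·(1,0) + (0,1)
…
step 2: (40, 3)  from 1·(27,2) + (13,1)
step 3: (507, 38)  from 12·(40,3) + (27,2)
step 4: (547, 41)  from 1·(507,38) + (40,3)
step 5: (1601, 120)  from 2·(547,41) + (507,38)
fundamental: x₁=1601, y₁=120  (since 2563201 − 178·14400 = 1)

1601 120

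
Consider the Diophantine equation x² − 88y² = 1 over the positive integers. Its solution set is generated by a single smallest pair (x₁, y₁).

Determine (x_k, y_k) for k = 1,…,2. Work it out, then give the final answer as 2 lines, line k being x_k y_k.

197 21
77617 8274

[9; 2,1,1,1,2,18] for √88; ℓ=6 ⇒ convergent index 5
step 0: (9, 1)  from 9·(1,0) + (0,1)
step 1: (19, 2)  from 2·(9,1) + (1,0)
…
step 3: (47, 5)  from 1·(28,3) + (19,2)
step 4: (75, 8)  from 1·(47,5) + (28,3)
step 5: (197, 21)  from 2·(75,8) + (47,5)
→ (197, 21).  Check: 197²=38809, 88·21²=38808, difference 1.
(197+21√88)^2 = 77617 + 8274√88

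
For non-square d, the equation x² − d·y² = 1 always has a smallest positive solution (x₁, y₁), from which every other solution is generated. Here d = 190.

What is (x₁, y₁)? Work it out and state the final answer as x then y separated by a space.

[13; 1,3,1,1,1,…,3,1,26] for √190; ℓ=14 ⇒ convergent index 13
a_0=13:  p_0=13·1+0=13,  q_0=13·0+1=1
…
a_3=1:  p_3=1·55+14=69,  q_3=1·4+1=5
a_4=1:  p_4=1·69+55=124,  q_4=1·5+4=9
a_5=1:  p_5=1·124+69=193,  q_5=1·9+5=14
a_6=2:  p_6=2·193+124=510,  q_6=2·14+9=37
…
a_12=3:  p_12=3·11234+7085=40787,  q_12=3·815+514=2959
a_13=1:  p_13=1·40787+11234=52021,  q_13=1·2959+815=3774
fundamental: x₁=52021, y₁=3774  (since 2706184441 − 190·14243076 = 1)

52021 3774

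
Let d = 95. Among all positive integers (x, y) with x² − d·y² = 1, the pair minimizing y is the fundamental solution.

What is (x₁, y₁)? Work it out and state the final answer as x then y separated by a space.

d=95: √d = [9; 1,2,1,18] (ℓ=4, even), read p_3/q_3
i=0: a=9 ⇒ p=9, q=1
…
i=2: a=2 ⇒ p=29, q=3
i=3: a=1 ⇒ p=39, q=4
fundamental: x₁=39, y₁=4  (since 1521 − 95·16 = 1)

39 4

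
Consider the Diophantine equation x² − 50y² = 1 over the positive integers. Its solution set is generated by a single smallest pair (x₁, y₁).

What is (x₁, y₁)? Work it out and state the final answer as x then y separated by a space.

99 14

d=50: √d = [7; 14] (ℓ=1, odd), read p_1/q_1
k=0  a_k=7  p_k/q_k = 7/1
k=1  a_k=14  p_k/q_k = 99/14
fundamental: x₁=99, y₁=14  (since 9801 − 50·196 = 1)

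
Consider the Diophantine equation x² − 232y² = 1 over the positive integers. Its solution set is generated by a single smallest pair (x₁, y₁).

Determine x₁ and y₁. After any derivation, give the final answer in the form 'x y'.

[15; 4,3,7,3,4,30] for √232; ℓ=6 ⇒ convergent index 5
a_0=15:  p_0=15·1+0=15,  q_0=15·0+1=1
…
a_2=3:  p_2=3·61+15=198,  q_2=3·4+1=13
…
a_4=3:  p_4=3·1447+198=4539,  q_4=3·95+13=298
a_5=4:  p_5=4·4539+1447=19603,  q_5=4·298+95=1287
(x₁, y₁) = (19603, 1287);  19603² − 232·1287² = 1 ✓

19603 1287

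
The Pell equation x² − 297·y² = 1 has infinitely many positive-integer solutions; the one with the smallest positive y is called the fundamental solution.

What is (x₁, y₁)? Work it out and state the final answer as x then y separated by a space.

48599 2820

[17; 4,3,1,1,2,1,1,3,4,34] for √297; ℓ=10 ⇒ convergent index 9
k=0  a_k=17  p_k/q_k = 17/1
…
k=2  a_k=3  p_k/q_k = 224/13
…
k=4  a_k=1  p_k/q_k = 517/30
…
k=6  a_k=1  p_k/q_k = 1844/107
k=7  a_k=1  p_k/q_k = 3171/184
k=8  a_k=3  p_k/q_k = 11357/659
k=9  a_k=4  p_k/q_k = 48599/2820
→ (48599, 2820).  Check: 48599²=2361862801, 297·2820²=2361862800, difference 1.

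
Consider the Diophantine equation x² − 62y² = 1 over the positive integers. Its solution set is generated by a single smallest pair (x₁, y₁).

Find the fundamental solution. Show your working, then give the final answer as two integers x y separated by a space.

√62 = [7; 1,6,1,14, …], period ℓ=4 (even) → k=3
a_0=7:  p_0=7·1+0=7,  q_0=7·0+1=1
a_1=1:  p_1=1·7+1=8,  q_1=1·1+0=1
a_2=6:  p_2=6·8+7=55,  q_2=6·1+1=7
a_3=1:  p_3=1·55+8=63,  q_3=1·7+1=8
→ (63, 8).  Check: 63²=3969, 62·8²=3968, difference 1.

63 8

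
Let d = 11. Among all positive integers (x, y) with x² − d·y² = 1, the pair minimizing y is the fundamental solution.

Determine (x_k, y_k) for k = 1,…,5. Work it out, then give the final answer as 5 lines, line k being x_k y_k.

10 3
199 60
3970 1197
79201 23880
1580050 476403

[3; 3,6] for √11; ℓ=2 ⇒ convergent index 1
k=0  a_k=3  p_k/q_k = 3/1
k=1  a_k=3  p_k/q_k = 10/3
fundamental: x₁=10, y₁=3  (since 100 − 11·9 = 1)
(10+3√11)^2 = 199 + 60√11
(10+3√11)^3 = 3970 + 1197√11
(10+3√11)^4 = 79201 + 23880√11
(10+3√11)^5 = 1580050 + 476403√11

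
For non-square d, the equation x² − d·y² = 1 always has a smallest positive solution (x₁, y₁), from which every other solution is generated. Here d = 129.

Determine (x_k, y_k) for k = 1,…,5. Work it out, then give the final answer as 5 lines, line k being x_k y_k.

d=129: √d = [11; 2,1,3,1,6,1,3,1,2,22] (ℓ=10, even), read p_9/q_9
k=0  a_k=11  p_k/q_k = 11/1
k=1  a_k=2  p_k/q_k = 23/2
k=2  a_k=1  p_k/q_k = 34/3
k=3  a_k=3  p_k/q_k = 125/11
k=4  a_k=1  p_k/q_k = 159/14
k=5  a_k=6  p_k/q_k = 1079/95
k=6  a_k=1  p_k/q_k = 1238/109
k=7  a_k=3  p_k/q_k = 4793/422
k=8  a_k=1  p_k/q_k = 6031/531
k=9  a_k=2  p_k/q_k = 16855/1484
→ (16855, 1484).  Check: 16855²=284091025, 129·1484²=284091024, difference 1.
(16855+1484√129)^2 = 568182049 + 50025640√129
(16855+1484√129)^3 = 19153416854935 + 1686364322916√129
(16855+1484√129)^4 = 645661681611676801 + 56847341275472720√129
(16855+1484√129)^5 = 21765255267976208106775 + 1916323872709821068284√129

16855 1484
568182049 50025640
19153416854935 1686364322916
645661681611676801 56847341275472720
21765255267976208106775 1916323872709821068284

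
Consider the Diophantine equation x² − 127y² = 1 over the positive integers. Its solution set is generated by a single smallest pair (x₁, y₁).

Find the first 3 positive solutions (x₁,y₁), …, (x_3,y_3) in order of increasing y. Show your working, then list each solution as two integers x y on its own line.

d=127: √d = [11; 3,1,2,2,7,11,7,2,2,1,3,22] (ℓ=12, even), read p_11/q_11
i=0: a=11 ⇒ p=11, q=1
i=1: a=3 ⇒ p=34, q=3
i=2: a=1 ⇒ p=45, q=4
i=3: a=2 ⇒ p=124, q=11
i=4: a=2 ⇒ p=293, q=26
…
i=6: a=11 ⇒ p=24218, q=2149
i=7: a=7 ⇒ p=171701, q=15236
i=8: a=2 ⇒ p=367620, q=32621
i=9: a=2 ⇒ p=906941, q=80478
i=10: a=1 ⇒ p=1274561, q=113099
i=11: a=3 ⇒ p=4730624, q=419775
→ (4730624, 419775).  Check: 4730624²=22378803429376, 127·419775²=22378803429375, difference 1.
(x_2, y_2) = (4730624·4730624 + 127·419775·419775, 4730624·419775 + 419775·4730624) = (44757606858751, 3971595379200)
(x_3, y_3) = (4730624·44757606858751 + 127·419775·3971595379200, 4730624·3971595379200 + 419775·44757606858751) = (423462818377139450624, 37576248838264821825)

4730624 419775
44757606858751 3971595379200
423462818377139450624 37576248838264821825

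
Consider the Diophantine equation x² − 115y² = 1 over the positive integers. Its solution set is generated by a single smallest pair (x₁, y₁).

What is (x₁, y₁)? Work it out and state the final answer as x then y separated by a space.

1126 105

√115 → a₀=10, period (1,2,1,1,1,1,1,2,1,20); ℓ=10 even so k=9
i=0: a=10 ⇒ p=10, q=1
i=1: a=1 ⇒ p=11, q=1
i=2: a=2 ⇒ p=32, q=3
i=3: a=1 ⇒ p=43, q=4
i=4: a=1 ⇒ p=75, q=7
…
i=6: a=1 ⇒ p=193, q=18
…
i=8: a=2 ⇒ p=815, q=76
i=9: a=1 ⇒ p=1126, q=105
→ (1126, 105).  Check: 1126²=1267876, 115·105²=1267875, difference 1.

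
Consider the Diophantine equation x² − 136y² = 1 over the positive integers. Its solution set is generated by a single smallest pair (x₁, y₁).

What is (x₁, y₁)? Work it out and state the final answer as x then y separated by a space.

√136 = [11; 1,1,1,22, …], period ℓ=4 (even) → k=3
step 0: (11, 1)  from 11·(1,0) + (0,1)
…
step 2: (23, 2)  from 1·(12,1) + (11,1)
step 3: (35, 3)  from 1·(23,2) + (12,1)
(x₁, y₁) = (35, 3);  35² − 136·3² = 1 ✓

35 3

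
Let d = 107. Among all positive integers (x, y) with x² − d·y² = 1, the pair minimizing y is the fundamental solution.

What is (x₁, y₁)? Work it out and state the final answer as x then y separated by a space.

√107 = [10; 2,1,9,1,2,20, …], period ℓ=6 (even) → k=5
a_0=10:  p_0=10·1+0=10,  q_0=10·0+1=1
a_1=2:  p_1=2·10+1=21,  q_1=2·1+0=2
…
a_3=9:  p_3=9·31+21=300,  q_3=9·3+2=29
a_4=1:  p_4=1·300+31=331,  q_4=1·29+3=32
a_5=2:  p_5=2·331+300=962,  q_5=2·32+29=93
→ (962, 93).  Check: 962²=925444, 107·93²=925443, difference 1.

962 93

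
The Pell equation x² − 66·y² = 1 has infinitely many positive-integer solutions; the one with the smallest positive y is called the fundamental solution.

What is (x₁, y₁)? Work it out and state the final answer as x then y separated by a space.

√66 → a₀=8, period (8,16); ℓ=2 even so k=1
a_0=8:  p_0=8·1+0=8,  q_0=8·0+1=1
a_1=8:  p_1=8·8+1=65,  q_1=8·1+0=8
(x₁, y₁) = (65, 8);  65² − 66·8² = 1 ✓

65 8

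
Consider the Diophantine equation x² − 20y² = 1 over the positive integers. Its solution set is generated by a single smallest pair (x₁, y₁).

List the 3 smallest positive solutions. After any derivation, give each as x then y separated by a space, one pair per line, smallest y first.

√20 → a₀=4, period (2,8); ℓ=2 even so k=1
step 0: (4, 1)  from 4·(1,0) + (0,1)
step 1: (9, 2)  from 2·(4,1) + (1,0)
→ (9, 2).  Check: 9²=81, 20·2²=80, difference 1.
n=2: (9,2)∘(9,2) = (9·9+20·2·2, 9·2+2·9) = (161,36)
n=3: (161,36)∘(9,2) = (9·161+20·2·36, 9·36+2·161) = (2889,646)

9 2
161 36
2889 646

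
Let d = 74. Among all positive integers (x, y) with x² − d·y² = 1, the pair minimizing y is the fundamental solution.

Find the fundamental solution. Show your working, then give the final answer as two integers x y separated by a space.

3699 430

d=74: √d = [8; 1,1,1,1,16] (ℓ=5, odd), read p_9/q_9
step 0: (8, 1)  from 8·(1,0) + (0,1)
…
step 2: (17, 2)  from 1·(9,1) + (8,1)
step 3: (26, 3)  from 1·(17,2) + (9,1)
…
step 6: (757, 88)  from 1·(714,83) + (43,5)
…
step 8: (2228, 259)  from 1·(1471,171) + (757,88)
step 9: (3699, 430)  from 1·(2228,259) + (1471,171)
fundamental: x₁=3699, y₁=430  (since 13682601 − 74·184900 = 1)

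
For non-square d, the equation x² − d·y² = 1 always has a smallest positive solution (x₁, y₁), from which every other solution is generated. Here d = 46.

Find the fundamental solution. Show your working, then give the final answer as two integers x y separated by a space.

√46 = [6; 1,3,1,1,2,6,2,1,1,3,1,12, …], period ℓ=12 (even) → k=11
k=0  a_k=6  p_k/q_k = 6/1
…
k=2  a_k=3  p_k/q_k = 27/4
k=3  a_k=1  p_k/q_k = 34/5
k=4  a_k=1  p_k/q_k = 61/9
k=5  a_k=2  p_k/q_k = 156/23
k=6  a_k=6  p_k/q_k = 997/147
k=7  a_k=2  p_k/q_k = 2150/317
k=8  a_k=1  p_k/q_k = 3147/464
k=9  a_k=1  p_k/q_k = 5297/781
k=10  a_k=3  p_k/q_k = 19038/2807
k=11  a_k=1  p_k/q_k = 24335/3588
→ (24335, 3588).  Check: 24335²=592192225, 46·3588²=592192224, difference 1.

24335 3588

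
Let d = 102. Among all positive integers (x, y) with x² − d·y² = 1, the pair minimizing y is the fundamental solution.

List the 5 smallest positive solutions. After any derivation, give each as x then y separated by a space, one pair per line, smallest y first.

[10; 10,20] for √102; ℓ=2 ⇒ convergent index 1
a_0=10:  p_0=10·1+0=10,  q_0=10·0+1=1
a_1=10:  p_1=10·10+1=101,  q_1=10·1+0=10
fundamental: x₁=101, y₁=10  (since 10201 − 102·100 = 1)
(101+10√102)^2 = 20401 + 2020√102
(101+10√102)^3 = 4120901 + 408030√102
(101+10√102)^4 = 832401601 + 82420040√102
(101+10√102)^5 = 168141002501 + 16648440050√102

101 10
20401 2020
4120901 408030
832401601 82420040
168141002501 16648440050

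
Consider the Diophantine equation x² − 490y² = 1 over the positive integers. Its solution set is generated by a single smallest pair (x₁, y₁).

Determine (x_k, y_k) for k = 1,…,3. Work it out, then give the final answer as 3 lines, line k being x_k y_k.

[22; 7,2,1,4,4,4,1,2,7,44] for √490; ℓ=10 ⇒ convergent index 9
k=0  a_k=22  p_k/q_k = 22/1
k=1  a_k=7  p_k/q_k = 155/7
…
k=3  a_k=1  p_k/q_k = 487/22
k=4  a_k=4  p_k/q_k = 2280/103
k=5  a_k=4  p_k/q_k = 9607/434
k=6  a_k=4  p_k/q_k = 40708/1839
k=7  a_k=1  p_k/q_k = 50315/2273
k=8  a_k=2  p_k/q_k = 141338/6385
k=9  a_k=7  p_k/q_k = 1039681/46968
(x₁, y₁) = (1039681, 46968);  1039681² − 490·46968² = 1 ✓
n=2: (1039681,46968)∘(1039681,46968) = (1039681·1039681+490·46968·46968, 1039681·46968+46968·1039681) = (2161873163521,97663474416)
n=3: (2161873163521,97663474416)∘(1039681,46968) = (1039681·2161873163521+490·46968·97663474416, 1039681·97663474416+46968·2161873163521) = (4495316905044313921,203077717488555624)

1039681 46968
2161873163521 97663474416
4495316905044313921 203077717488555624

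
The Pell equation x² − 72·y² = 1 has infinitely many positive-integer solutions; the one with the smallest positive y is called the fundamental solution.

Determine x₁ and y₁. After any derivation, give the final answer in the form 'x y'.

√72 → a₀=8, period (2,16); ℓ=2 even so k=1
k=0  a_k=8  p_k/q_k = 8/1
k=1  a_k=2  p_k/q_k = 17/2
fundamental: x₁=17, y₁=2  (since 289 − 72·4 = 1)

17 2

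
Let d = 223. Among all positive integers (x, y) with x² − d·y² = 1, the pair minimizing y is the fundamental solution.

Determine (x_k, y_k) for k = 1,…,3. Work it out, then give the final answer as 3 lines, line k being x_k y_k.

√223 → a₀=14, period (1,13,1,28); ℓ=4 even so k=3
i=0: a=14 ⇒ p=14, q=1
i=1: a=1 ⇒ p=15, q=1
i=2: a=13 ⇒ p=209, q=14
i=3: a=1 ⇒ p=224, q=15
→ (224, 15).  Check: 224²=50176, 223·15²=50175, difference 1.
n=2: (224,15)∘(224,15) = (224·224+223·15·15, 224·15+15·224) = (100351,6720)
n=3: (100351,6720)∘(224,15) = (224·100351+223·15·6720, 224·6720+15·100351) = (44957024,3010545)

224 15
100351 6720
44957024 3010545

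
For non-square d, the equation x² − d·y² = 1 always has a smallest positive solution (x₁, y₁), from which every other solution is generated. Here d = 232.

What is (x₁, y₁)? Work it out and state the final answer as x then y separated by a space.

19603 1287

[15; 4,3,7,3,4,30] for √232; ℓ=6 ⇒ convergent index 5
step 0: (15, 1)  from 15·(1,0) + (0,1)
…
step 2: (198, 13)  from 3·(61,4) + (15,1)
step 3: (1447, 95)  from 7·(198,13) + (61,4)
step 4: (4539, 298)  from 3·(1447,95) + (198,13)
step 5: (19603, 1287)  from 4·(4539,298) + (1447,95)
fundamental: x₁=19603, y₁=1287  (since 384277609 − 232·1656369 = 1)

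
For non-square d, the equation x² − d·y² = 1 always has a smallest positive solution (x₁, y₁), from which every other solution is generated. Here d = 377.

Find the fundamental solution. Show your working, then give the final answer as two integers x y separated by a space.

√377 → a₀=19, period (2,2,2,38); ℓ=4 even so k=3
k=0  a_k=19  p_k/q_k = 19/1
…
k=2  a_k=2  p_k/q_k = 97/5
k=3  a_k=2  p_k/q_k = 233/12
(x₁, y₁) = (233, 12);  233² − 377·12² = 1 ✓

233 12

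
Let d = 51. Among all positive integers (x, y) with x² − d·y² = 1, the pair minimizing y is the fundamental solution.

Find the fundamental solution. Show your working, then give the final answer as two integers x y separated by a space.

50 7

d=51: √d = [7; 7,14] (ℓ=2, even), read p_1/q_1
k=0  a_k=7  p_k/q_k = 7/1
k=1  a_k=7  p_k/q_k = 50/7
fundamental: x₁=50, y₁=7  (since 2500 − 51·49 = 1)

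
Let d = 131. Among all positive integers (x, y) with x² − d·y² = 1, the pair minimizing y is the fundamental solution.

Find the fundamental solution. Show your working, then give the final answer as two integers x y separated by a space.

√131 = [11; 2,4,11,4,2,22, …], period ℓ=6 (even) → k=5
i=0: a=11 ⇒ p=11, q=1
…
i=2: a=4 ⇒ p=103, q=9
i=3: a=11 ⇒ p=1156, q=101
i=4: a=4 ⇒ p=4727, q=413
i=5: a=2 ⇒ p=10610, q=927
(x₁, y₁) = (10610, 927);  10610² − 131·927² = 1 ✓

10610 927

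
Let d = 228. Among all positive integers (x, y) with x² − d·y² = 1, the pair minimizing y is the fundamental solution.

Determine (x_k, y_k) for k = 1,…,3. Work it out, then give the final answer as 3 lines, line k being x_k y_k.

d=228: √d = [15; 10,30] (ℓ=2, even), read p_1/q_1
i=0: a=15 ⇒ p=15, q=1
i=1: a=10 ⇒ p=151, q=10
fundamental: x₁=151, y₁=10  (since 22801 − 228·100 = 1)
k=2:  x_2 = 151·151+228·10·10 = 45601,  y_2 = 151·10+10·151 = 3020
k=3:  x_3 = 151·45601+228·10·3020 = 13771351,  y_3 = 151·3020+10·45601 = 912030

151 10
45601 3020
13771351 912030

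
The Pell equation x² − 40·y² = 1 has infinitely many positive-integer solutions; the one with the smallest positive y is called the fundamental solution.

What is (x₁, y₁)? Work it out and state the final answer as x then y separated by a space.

19 3

d=40: √d = [6; 3,12] (ℓ=2, even), read p_1/q_1
i=0: a=6 ⇒ p=6, q=1
i=1: a=3 ⇒ p=19, q=3
(x₁, y₁) = (19, 3);  19² − 40·3² = 1 ✓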